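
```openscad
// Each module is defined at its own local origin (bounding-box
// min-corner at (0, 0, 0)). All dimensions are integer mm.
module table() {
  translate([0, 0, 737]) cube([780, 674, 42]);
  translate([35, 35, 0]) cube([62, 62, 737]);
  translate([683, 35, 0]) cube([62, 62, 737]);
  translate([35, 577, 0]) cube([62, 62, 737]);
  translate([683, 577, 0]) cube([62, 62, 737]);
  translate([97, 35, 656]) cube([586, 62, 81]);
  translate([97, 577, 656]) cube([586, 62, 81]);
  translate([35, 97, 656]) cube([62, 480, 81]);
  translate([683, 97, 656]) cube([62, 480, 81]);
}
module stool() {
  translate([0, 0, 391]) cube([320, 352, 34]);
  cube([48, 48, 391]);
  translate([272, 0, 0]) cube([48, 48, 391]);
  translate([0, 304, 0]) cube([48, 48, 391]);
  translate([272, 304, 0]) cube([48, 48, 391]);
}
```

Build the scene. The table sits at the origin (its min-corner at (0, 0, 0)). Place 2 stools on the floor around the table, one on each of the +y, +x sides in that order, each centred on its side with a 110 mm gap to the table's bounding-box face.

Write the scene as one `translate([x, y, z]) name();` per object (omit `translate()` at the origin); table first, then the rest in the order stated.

table();
translate([230, 784, 0]) stool();
translate([890, 161, 0]) stool();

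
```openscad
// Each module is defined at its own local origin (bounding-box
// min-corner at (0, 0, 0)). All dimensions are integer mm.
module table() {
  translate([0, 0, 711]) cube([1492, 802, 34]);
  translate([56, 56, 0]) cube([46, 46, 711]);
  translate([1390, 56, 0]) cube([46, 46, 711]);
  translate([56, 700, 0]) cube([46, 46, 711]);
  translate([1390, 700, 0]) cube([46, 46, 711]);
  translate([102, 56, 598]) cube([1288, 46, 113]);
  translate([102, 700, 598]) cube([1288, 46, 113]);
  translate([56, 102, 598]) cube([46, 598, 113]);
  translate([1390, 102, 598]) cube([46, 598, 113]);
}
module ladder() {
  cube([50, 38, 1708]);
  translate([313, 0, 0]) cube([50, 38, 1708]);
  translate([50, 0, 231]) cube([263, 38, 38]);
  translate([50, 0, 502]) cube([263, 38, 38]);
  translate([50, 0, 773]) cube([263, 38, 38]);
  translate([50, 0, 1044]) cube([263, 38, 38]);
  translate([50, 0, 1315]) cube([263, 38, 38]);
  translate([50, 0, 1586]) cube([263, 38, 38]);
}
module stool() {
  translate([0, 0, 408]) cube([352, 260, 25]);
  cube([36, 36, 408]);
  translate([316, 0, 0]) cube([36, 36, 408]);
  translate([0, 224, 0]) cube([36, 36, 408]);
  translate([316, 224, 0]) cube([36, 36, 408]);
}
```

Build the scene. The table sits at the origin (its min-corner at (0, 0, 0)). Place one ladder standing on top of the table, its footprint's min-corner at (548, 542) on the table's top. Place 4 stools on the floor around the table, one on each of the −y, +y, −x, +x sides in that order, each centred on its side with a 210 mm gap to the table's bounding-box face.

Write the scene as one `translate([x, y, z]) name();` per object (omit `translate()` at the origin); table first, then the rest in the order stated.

table();
translate([548, 542, 745]) ladder();
translate([570, -470, 0]) stool();
translate([570, 1012, 0]) stool();
translate([-562, 271, 0]) stool();
translate([1702, 271, 0]) stool();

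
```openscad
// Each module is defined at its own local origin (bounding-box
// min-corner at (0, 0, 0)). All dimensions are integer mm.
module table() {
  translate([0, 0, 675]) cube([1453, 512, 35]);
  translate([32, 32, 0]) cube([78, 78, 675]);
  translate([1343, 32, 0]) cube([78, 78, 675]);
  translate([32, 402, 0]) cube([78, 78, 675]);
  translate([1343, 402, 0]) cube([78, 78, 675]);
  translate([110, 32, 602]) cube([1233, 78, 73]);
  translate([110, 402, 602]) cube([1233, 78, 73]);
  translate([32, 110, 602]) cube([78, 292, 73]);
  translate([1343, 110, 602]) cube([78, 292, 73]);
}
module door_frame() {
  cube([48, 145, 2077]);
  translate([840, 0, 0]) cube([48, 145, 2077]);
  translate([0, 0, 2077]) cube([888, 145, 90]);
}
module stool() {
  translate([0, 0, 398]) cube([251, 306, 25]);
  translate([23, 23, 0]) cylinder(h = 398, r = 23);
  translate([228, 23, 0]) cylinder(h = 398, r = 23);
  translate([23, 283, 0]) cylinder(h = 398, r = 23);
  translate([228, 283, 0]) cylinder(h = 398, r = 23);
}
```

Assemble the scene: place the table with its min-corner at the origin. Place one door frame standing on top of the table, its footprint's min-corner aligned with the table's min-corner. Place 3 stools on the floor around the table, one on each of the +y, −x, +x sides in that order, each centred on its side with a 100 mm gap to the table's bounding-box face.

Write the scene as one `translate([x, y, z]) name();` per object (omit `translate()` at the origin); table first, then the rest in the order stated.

table();
translate([0, 0, 710]) door_frame();
translate([601, 612, 0]) stool();
translate([-351, 103, 0]) stool();
translate([1553, 103, 0]) stool();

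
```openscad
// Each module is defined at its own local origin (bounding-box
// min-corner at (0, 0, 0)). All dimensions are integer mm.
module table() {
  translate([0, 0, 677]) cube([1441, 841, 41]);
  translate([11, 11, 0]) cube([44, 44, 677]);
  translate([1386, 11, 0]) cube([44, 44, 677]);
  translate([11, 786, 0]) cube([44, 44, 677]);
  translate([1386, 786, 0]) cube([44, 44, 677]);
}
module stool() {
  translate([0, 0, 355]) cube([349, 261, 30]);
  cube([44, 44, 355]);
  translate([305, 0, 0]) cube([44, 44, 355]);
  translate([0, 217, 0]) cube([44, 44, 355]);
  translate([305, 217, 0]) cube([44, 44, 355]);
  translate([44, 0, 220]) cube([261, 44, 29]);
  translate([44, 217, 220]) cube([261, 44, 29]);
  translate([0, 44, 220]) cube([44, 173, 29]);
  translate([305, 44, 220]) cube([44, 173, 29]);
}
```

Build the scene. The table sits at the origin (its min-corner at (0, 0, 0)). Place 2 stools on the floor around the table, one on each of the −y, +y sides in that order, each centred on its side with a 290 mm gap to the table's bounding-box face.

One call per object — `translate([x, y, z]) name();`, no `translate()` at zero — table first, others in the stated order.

table();
translate([546, -551, 0]) stool();
translate([546, 1131, 0]) stool();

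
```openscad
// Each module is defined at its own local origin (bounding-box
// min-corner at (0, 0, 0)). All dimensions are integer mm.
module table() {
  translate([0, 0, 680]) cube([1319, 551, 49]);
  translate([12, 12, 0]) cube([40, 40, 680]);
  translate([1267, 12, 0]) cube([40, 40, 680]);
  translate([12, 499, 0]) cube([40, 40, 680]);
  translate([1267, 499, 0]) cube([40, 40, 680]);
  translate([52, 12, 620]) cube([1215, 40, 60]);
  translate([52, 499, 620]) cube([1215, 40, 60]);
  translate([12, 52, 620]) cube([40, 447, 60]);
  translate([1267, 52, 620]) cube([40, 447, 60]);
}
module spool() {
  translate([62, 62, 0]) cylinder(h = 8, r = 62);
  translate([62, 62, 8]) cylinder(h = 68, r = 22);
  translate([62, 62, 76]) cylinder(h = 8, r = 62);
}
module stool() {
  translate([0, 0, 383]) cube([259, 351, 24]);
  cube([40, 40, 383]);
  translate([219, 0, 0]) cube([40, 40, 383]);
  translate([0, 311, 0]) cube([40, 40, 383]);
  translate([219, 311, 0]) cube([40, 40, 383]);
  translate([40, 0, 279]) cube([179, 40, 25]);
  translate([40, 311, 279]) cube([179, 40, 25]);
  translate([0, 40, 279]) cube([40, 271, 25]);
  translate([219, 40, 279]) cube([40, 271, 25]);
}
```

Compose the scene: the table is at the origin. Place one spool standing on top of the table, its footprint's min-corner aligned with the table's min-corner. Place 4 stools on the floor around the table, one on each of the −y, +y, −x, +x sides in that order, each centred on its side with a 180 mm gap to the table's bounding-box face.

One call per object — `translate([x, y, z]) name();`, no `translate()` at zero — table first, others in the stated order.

table();
translate([0, 0, 729]) spool();
translate([530, -531, 0]) stool();
translate([530, 731, 0]) stool();
translate([-439, 100, 0]) stool();
translate([1499, 100, 0]) stool();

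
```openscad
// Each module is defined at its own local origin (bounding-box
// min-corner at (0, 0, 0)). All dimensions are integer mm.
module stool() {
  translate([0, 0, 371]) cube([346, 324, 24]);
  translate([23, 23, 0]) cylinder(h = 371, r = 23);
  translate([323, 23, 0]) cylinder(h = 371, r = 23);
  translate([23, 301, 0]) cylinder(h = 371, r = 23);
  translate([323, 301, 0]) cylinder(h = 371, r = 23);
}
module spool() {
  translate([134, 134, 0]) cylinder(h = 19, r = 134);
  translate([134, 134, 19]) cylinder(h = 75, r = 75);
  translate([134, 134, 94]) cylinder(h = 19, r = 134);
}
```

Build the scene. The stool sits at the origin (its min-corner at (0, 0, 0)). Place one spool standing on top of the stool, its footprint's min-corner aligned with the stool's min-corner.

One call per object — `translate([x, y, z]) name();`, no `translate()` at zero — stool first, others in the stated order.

stool();
translate([0, 0, 395]) spool();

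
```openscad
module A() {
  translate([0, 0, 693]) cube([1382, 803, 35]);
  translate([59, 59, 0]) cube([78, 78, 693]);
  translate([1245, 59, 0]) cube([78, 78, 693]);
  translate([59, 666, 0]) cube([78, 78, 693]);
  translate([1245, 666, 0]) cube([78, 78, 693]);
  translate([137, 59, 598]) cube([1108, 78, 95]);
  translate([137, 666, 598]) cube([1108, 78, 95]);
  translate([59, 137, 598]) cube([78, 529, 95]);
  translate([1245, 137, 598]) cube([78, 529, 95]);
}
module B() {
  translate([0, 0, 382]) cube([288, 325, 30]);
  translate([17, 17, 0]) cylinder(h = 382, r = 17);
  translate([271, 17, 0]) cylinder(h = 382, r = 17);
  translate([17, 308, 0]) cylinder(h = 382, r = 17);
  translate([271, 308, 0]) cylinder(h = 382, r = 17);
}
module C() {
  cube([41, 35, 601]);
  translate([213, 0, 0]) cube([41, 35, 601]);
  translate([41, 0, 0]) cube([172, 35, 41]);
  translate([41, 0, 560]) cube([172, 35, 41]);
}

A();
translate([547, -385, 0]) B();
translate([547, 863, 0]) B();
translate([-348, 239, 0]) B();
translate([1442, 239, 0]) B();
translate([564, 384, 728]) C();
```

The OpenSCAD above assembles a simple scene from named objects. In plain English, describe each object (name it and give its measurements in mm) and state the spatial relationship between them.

A is a table: top 1382 mm (x) × 803 mm (y), 35 mm thick, upper face at z = 728 mm, on four 78×78 mm square legs, each inset 59 mm from the nearest pair of top edges, running from z = 0 to the bottom of the top. Four apron rails, 78 mm thick and 95 mm tall, run between adjacent legs with their top edges flush with the underside of the top and their outer faces flush with the legs' outer faces.

B is a four-legged stool. The seat is a 288×325×30 mm slab whose top surface is at z = 412 mm; four round legs, each 34 mm in diameter, run from the floor (z = 0) to the underside of the seat, each leg's axis is inset half a diameter from the nearest pair of seat edges (so the leg's bounding box is flush with the corner).

C is a rectangular picture frame lying in the x–z plane (depth along y). The opening is 172 mm wide (x) by 519 mm tall (z), surrounded by a border 41 mm wide on all four sides. The frame is 35 mm deep and is made of two full-height vertical stiles with two horizontal rails fitted between them.

Four stools sit around the table at the −y, +y, −x, +x sides. The picture frame is on top of the table, centred.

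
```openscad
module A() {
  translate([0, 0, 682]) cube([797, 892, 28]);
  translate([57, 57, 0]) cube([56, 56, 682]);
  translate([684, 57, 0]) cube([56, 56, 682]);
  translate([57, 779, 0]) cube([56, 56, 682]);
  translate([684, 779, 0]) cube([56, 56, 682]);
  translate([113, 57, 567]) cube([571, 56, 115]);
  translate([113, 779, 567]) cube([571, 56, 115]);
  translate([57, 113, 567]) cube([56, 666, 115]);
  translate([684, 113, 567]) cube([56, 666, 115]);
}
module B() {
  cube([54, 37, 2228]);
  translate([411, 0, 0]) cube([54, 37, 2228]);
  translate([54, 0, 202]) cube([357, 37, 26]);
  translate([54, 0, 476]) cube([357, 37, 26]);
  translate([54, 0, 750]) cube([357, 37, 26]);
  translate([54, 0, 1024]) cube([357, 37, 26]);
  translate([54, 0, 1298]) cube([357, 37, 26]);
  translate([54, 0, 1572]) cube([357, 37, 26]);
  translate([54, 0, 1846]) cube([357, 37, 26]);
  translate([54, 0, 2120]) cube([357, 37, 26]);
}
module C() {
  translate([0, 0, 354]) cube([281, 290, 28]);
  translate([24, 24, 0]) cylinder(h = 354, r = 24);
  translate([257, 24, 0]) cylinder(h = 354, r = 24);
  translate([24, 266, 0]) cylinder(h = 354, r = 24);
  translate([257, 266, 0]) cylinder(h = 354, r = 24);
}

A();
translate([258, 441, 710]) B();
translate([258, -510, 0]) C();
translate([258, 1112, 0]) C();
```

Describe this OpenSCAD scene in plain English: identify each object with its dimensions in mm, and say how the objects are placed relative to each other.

A is a table: top 797 mm (x) × 892 mm (y), 28 mm thick, upper face at z = 710 mm, on four 56×56 mm square legs, each inset 57 mm from the nearest pair of top edges, running from z = 0 to the bottom of the top. Four apron rails, 56 mm thick and 115 mm tall, run between adjacent legs with their top edges flush with the underside of the top and their outer faces flush with the legs' outer faces.

B is a straight ladder. Two 54×37 mm vertical rails, 2228 mm tall, stand 465 mm apart (outside-to-outside) with their front faces coplanar on the −y side. 8 rungs, each 37 mm deep and 26 mm tall, span between the inner faces of the rails, front faces flush with the rails. The lowest rung's underside is at z = 202 mm and rungs are spaced 274 mm apart (underside to underside).

C is a simple wooden stool: a rectangular seat 281 mm (x) by 290 mm (y), 28 mm thick, top face at z = 382 mm, on four round legs, each 48 mm in diameter. The legs rest on z = 0, each leg's axis is inset half a diameter from the nearest pair of seat edges (so the leg's bounding box is flush with the corner).

The ladder is on top of the table. Two stools sit around the table at the −y, +y sides.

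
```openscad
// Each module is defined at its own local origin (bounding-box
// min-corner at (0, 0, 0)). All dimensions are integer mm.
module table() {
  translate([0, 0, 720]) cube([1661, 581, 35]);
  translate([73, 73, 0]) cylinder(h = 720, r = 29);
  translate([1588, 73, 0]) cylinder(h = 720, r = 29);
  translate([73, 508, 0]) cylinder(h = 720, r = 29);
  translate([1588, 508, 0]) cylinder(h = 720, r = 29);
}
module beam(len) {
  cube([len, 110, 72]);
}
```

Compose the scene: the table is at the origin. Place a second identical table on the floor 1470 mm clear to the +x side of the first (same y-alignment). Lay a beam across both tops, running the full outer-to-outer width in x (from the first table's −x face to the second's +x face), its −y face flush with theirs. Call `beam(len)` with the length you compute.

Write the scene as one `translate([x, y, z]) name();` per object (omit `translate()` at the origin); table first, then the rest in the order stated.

table();
translate([3131, 0, 0]) table();
translate([0, 0, 755]) beam(4792);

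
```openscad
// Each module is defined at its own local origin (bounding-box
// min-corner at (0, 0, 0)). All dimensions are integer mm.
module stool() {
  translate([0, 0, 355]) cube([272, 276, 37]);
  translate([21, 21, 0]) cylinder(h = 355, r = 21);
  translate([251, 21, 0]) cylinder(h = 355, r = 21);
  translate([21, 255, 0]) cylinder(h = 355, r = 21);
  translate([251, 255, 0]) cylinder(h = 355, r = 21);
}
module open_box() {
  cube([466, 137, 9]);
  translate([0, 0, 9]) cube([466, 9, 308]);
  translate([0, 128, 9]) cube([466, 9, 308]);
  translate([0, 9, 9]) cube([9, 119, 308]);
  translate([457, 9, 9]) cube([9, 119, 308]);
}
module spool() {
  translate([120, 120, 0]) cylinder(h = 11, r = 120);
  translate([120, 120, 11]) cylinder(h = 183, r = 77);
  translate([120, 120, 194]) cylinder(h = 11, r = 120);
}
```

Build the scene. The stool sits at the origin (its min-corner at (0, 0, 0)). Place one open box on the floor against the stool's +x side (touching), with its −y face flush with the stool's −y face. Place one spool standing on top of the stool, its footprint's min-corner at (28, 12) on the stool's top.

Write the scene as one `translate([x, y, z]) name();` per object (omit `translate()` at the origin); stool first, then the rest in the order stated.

stool();
translate([272, 0, 0]) open_box();
translate([28, 12, 392]) spool();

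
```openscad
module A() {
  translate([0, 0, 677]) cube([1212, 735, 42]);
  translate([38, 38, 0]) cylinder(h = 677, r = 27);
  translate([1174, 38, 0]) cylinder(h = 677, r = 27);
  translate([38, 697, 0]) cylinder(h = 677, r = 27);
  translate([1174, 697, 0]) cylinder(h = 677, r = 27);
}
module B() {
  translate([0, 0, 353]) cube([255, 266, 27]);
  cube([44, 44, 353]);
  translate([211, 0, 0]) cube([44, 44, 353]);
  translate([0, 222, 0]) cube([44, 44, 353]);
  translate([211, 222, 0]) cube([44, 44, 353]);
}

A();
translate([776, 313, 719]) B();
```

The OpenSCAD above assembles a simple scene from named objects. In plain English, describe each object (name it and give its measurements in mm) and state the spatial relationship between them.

A is a table: top 1212 mm (x) × 735 mm (y), 42 mm thick, upper face at z = 719 mm, on four round legs of 54 mm diameter, each leg's bounding box inset 11 mm from the nearest pair of top edges, running from z = 0 to the bottom of the top.

B is a four-legged stool. The seat is 255×266 mm, 27 mm thick, top at z = 380 mm. It stands on four square legs, each 44×44 mm in cross-section, from z = 0 to the seat underside, each flush with a corner of the seat.

The stool is on top of the table.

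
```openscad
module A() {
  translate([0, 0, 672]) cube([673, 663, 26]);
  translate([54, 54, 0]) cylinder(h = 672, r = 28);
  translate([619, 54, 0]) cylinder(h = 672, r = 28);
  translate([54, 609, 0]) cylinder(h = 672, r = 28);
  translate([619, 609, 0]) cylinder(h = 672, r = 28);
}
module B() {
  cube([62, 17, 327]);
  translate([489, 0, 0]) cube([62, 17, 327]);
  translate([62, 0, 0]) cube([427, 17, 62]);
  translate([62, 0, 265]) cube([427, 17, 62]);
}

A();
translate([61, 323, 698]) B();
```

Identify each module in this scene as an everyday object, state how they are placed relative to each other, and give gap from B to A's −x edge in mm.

The picture frame's min-x is at 61; the table's min-x is 0; gap = 61 mm.

A is a table. B is a picture frame. The picture frame is on top of the table, centred. The gap from the picture frame to the table's −x edge is 61 mm.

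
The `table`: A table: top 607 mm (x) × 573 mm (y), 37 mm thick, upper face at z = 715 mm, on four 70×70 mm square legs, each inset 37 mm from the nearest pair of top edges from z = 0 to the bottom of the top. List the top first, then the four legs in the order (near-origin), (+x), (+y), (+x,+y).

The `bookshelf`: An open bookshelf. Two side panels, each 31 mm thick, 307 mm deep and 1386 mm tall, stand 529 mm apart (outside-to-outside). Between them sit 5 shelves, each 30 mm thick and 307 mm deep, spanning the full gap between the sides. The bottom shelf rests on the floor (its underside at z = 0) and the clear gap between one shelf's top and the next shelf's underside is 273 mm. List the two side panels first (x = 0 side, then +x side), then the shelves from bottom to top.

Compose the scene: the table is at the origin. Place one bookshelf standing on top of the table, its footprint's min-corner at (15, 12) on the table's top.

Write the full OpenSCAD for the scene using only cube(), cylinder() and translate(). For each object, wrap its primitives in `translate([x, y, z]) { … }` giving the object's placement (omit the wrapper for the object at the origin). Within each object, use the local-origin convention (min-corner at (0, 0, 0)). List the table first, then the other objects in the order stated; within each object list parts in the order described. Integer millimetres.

translate([0, 0, 678]) cube([607, 573, 37]);
translate([37, 37, 0]) cube([70, 70, 678]);
translate([500, 37, 0]) cube([70, 70, 678]);
translate([37, 466, 0]) cube([70, 70, 678]);
translate([500, 466, 0]) cube([70, 70, 678]);
translate([15, 12, 715]) {
  cube([31, 307, 1386]);
  translate([498, 0, 0]) cube([31, 307, 1386]);
  translate([31, 0, 0]) cube([467, 307, 30]);
  translate([31, 0, 303]) cube([467, 307, 30]);
  translate([31, 0, 606]) cube([467, 307, 30]);
  translate([31, 0, 909]) cube([467, 307, 30]);
  translate([31, 0, 1212]) cube([467, 307, 30]);
}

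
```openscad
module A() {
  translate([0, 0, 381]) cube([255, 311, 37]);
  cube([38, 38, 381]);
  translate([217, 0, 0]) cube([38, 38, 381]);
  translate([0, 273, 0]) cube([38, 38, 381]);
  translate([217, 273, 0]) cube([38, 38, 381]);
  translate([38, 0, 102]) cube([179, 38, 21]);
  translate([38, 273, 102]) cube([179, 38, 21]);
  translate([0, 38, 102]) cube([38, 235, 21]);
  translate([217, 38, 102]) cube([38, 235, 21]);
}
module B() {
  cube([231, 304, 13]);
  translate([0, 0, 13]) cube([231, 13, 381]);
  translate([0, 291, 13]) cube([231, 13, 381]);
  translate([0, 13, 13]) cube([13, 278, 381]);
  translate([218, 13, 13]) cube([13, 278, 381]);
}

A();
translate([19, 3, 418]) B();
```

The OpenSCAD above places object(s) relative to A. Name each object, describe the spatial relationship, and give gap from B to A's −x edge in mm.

The open box's min-x is at 19; the stool's min-x is 0; gap = 19 mm.

A is a stool. B is an open box. The open box is on top of the stool. The gap from the open box to the stool's −x edge is 19 mm.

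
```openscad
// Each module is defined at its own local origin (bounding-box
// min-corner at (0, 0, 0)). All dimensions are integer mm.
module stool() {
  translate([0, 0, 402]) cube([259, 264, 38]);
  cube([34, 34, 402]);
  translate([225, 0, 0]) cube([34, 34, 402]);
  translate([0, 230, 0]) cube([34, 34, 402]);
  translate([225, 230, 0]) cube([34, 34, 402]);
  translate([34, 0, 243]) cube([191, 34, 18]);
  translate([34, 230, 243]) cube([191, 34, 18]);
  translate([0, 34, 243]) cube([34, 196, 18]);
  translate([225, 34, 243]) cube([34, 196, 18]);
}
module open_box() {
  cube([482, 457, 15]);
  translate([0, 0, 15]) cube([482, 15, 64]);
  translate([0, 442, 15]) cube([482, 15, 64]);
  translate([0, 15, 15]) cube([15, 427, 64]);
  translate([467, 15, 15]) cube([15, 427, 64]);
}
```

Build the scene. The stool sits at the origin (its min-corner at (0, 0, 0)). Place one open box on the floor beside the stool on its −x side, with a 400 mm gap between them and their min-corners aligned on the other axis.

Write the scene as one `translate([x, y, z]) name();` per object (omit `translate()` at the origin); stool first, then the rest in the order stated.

stool();
translate([-882, 0, 0]) open_box();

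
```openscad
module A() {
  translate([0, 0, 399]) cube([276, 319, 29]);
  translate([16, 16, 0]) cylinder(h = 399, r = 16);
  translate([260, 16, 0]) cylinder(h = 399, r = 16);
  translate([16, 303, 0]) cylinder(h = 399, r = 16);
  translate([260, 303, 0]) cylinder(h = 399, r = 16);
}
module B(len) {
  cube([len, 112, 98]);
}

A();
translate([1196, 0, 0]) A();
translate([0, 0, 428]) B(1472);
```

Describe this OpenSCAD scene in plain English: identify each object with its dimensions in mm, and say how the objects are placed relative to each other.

A is a four-legged stool. The seat is a 276×319×29 mm slab whose top surface is at z = 428 mm; four round legs, each 32 mm in diameter, run from the floor (z = 0) to the underside of the seat, each leg's axis is inset half a diameter from the nearest pair of seat edges (so the leg's bounding box is flush with the corner).

B is a rectangular beam 1472 mm long (x), 112 mm deep (y), 98 mm thick (z).

The beam spans the tops of two stools placed 920 mm apart, resting at z = 428 mm.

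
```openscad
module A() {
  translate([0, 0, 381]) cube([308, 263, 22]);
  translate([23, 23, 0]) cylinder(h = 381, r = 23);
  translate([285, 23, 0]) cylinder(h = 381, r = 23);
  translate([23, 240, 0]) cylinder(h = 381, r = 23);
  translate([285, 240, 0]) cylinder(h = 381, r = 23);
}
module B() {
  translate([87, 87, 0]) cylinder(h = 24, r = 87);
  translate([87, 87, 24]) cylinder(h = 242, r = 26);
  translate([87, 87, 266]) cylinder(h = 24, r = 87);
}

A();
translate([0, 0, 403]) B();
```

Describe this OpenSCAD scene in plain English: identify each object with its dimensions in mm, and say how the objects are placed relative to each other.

A is a four-legged stool. The seat is a 308×263×22 mm slab whose top surface is at z = 403 mm; four round legs, each 46 mm in diameter, run from the floor (z = 0) to the underside of the seat, each leg's axis is inset half a diameter from the nearest pair of seat edges (so the leg's bounding box is flush with the corner).

B is a spool: two coaxial disc flanges of radius 87 mm and thickness 24 mm, joined by a core cylinder of radius 26 mm and height 242 mm. The lower flange rests on z = 0 and the three cylinders share a vertical axis.

The spool is on top of the stool.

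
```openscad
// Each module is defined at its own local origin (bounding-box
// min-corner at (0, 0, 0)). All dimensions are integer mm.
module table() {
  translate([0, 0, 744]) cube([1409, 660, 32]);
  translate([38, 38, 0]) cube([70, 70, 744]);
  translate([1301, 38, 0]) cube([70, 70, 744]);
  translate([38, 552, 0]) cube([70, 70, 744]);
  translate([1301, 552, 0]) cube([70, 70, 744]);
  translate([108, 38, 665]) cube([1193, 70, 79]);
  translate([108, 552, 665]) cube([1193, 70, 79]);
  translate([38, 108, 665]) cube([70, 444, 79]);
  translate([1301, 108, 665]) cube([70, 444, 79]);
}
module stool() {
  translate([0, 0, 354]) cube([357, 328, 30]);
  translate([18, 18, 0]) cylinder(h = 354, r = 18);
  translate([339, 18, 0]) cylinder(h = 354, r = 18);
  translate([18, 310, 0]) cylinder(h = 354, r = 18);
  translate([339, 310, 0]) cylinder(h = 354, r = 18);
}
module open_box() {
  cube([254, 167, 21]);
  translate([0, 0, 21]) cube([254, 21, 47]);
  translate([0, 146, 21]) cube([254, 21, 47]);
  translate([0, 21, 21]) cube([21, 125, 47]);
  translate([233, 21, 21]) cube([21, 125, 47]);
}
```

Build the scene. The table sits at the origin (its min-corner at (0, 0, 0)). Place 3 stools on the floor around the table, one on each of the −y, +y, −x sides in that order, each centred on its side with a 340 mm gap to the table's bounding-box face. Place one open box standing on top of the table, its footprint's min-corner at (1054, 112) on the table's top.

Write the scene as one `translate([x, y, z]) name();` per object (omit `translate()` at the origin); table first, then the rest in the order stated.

table();
translate([526, -668, 0]) stool();
translate([526, 1000, 0]) stool();
translate([-697, 166, 0]) stool();
translate([1054, 112, 776]) open_box();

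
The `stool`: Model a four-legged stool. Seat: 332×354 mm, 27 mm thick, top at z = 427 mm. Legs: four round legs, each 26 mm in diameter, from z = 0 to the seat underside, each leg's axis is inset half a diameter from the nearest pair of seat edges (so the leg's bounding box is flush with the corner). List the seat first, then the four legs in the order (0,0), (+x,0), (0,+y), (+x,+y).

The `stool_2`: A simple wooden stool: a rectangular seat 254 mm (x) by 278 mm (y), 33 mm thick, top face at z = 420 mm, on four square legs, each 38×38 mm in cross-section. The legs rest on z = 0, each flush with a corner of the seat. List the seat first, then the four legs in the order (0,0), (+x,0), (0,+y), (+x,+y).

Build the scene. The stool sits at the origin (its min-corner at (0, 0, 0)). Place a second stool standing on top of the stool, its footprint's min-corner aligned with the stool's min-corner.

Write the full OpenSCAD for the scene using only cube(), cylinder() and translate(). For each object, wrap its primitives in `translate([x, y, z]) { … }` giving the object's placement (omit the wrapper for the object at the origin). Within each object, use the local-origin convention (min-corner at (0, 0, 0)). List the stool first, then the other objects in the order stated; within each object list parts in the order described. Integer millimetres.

translate([0, 0, 400]) cube([332, 354, 27]);
translate([13, 13, 0]) cylinder(h = 400, r = 13);
translate([319, 13, 0]) cylinder(h = 400, r = 13);
translate([13, 341, 0]) cylinder(h = 400, r = 13);
translate([319, 341, 0]) cylinder(h = 400, r = 13);
translate([0, 0, 427]) {
  translate([0, 0, 387]) cube([254, 278, 33]);
  cube([38, 38, 387]);
  translate([216, 0, 0]) cube([38, 38, 387]);
  translate([0, 240, 0]) cube([38, 38, 387]);
  translate([216, 240, 0]) cube([38, 38, 387]);
}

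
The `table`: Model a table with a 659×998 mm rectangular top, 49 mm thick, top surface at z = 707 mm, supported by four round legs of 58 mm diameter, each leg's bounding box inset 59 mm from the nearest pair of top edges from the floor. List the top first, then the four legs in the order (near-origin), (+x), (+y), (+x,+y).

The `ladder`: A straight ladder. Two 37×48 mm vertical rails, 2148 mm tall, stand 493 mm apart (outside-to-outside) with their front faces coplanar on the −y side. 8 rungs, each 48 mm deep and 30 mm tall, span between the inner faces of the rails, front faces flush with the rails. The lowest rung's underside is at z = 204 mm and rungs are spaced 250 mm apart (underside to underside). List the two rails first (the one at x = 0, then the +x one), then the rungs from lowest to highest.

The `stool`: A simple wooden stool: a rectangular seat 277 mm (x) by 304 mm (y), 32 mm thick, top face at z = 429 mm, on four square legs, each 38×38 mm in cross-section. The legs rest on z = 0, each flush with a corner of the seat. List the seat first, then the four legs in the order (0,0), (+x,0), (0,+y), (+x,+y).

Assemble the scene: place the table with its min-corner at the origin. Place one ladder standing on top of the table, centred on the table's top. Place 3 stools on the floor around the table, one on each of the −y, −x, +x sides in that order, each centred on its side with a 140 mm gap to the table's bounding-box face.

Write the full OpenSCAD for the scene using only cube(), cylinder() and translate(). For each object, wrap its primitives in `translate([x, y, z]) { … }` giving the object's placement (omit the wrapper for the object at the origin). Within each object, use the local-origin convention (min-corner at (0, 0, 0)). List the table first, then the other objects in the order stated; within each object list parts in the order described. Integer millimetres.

translate([0, 0, 658]) cube([659, 998, 49]);
translate([88, 88, 0]) cylinder(h = 658, r = 29);
translate([571, 88, 0]) cylinder(h = 658, r = 29);
translate([88, 910, 0]) cylinder(h = 658, r = 29);
translate([571, 910, 0]) cylinder(h = 658, r = 29);
translate([83, 475, 707]) {
  cube([37, 48, 2148]);
  translate([456, 0, 0]) cube([37, 48, 2148]);
  translate([37, 0, 204]) cube([419, 48, 30]);
  translate([37, 0, 454]) cube([419, 48, 30]);
  translate([37, 0, 704]) cube([419, 48, 30]);
  translate([37, 0, 954]) cube([419, 48, 30]);
  translate([37, 0, 1204]) cube([419, 48, 30]);
  translate([37, 0, 1454]) cube([419, 48, 30]);
  translate([37, 0, 1704]) cube([419, 48, 30]);
  translate([37, 0, 1954]) cube([419, 48, 30]);
}
translate([191, -444, 0]) {
  translate([0, 0, 397]) cube([277, 304, 32]);
  cube([38, 38, 397]);
  translate([239, 0, 0]) cube([38, 38, 397]);
  translate([0, 266, 0]) cube([38, 38, 397]);
  translate([239, 266, 0]) cube([38, 38, 397]);
}
translate([-417, 347, 0]) {
  translate([0, 0, 397]) cube([277, 304, 32]);
  cube([38, 38, 397]);
  translate([239, 0, 0]) cube([38, 38, 397]);
  translate([0, 266, 0]) cube([38, 38, 397]);
  translate([239, 266, 0]) cube([38, 38, 397]);
}
translate([799, 347, 0]) {
  translate([0, 0, 397]) cube([277, 304, 32]);
  cube([38, 38, 397]);
  translate([239, 0, 0]) cube([38, 38, 397]);
  translate([0, 266, 0]) cube([38, 38, 397]);
  translate([239, 266, 0]) cube([38, 38, 397]);
}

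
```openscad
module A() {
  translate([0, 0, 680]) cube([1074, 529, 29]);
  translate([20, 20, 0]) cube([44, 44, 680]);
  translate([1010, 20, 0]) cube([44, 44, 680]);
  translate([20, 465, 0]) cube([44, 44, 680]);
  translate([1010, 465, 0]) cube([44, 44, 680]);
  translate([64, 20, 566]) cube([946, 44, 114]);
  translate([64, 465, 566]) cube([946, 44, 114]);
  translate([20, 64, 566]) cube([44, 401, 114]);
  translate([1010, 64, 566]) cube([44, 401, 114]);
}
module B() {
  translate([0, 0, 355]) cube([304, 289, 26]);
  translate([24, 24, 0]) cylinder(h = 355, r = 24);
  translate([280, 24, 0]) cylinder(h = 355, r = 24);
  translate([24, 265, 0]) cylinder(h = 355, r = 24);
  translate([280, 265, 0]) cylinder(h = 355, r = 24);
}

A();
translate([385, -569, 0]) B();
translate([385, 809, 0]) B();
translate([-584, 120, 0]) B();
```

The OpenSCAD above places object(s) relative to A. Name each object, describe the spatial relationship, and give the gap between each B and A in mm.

Each stool's nearest face is 280 mm from the table's bounding box.

A is a table. B is a stool. Three stools sit around the table at the −y, +y, −x sides. The gap between each stool and the table is 280 mm.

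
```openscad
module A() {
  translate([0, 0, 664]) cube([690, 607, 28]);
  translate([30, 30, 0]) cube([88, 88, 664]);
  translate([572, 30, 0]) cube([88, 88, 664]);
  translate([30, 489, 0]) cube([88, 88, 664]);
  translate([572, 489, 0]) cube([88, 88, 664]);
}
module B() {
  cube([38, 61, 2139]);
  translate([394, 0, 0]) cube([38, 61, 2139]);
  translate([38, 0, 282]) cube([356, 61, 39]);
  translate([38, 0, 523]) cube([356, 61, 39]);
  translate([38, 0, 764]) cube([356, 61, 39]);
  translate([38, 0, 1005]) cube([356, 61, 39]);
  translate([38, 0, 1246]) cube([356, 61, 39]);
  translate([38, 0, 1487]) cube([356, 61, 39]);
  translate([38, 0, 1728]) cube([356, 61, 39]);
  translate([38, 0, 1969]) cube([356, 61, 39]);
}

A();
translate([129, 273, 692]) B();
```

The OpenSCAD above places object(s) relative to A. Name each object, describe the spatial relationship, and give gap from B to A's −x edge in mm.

The ladder's min-x is at 129; the table's min-x is 0; gap = 129 mm.

A is a table. B is a ladder. The ladder is on top of the table, centred. The gap from the ladder to the table's −x edge is 129 mm.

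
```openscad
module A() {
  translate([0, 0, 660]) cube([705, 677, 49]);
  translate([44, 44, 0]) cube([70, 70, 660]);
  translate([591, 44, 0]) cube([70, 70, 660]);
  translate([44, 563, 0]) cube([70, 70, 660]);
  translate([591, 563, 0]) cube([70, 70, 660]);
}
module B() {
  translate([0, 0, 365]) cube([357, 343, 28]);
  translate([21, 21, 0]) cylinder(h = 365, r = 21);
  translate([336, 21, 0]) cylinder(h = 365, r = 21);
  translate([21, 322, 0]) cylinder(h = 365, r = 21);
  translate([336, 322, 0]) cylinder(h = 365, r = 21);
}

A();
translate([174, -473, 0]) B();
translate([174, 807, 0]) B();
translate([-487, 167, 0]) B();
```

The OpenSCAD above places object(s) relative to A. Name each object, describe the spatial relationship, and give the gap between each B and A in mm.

A is a table. B is a stool. Three stools sit around the table at the −y, +y, −x sides. The gap between each stool and the table is 130 mm.

Each stool's nearest face is 130 mm from the table's bounding box.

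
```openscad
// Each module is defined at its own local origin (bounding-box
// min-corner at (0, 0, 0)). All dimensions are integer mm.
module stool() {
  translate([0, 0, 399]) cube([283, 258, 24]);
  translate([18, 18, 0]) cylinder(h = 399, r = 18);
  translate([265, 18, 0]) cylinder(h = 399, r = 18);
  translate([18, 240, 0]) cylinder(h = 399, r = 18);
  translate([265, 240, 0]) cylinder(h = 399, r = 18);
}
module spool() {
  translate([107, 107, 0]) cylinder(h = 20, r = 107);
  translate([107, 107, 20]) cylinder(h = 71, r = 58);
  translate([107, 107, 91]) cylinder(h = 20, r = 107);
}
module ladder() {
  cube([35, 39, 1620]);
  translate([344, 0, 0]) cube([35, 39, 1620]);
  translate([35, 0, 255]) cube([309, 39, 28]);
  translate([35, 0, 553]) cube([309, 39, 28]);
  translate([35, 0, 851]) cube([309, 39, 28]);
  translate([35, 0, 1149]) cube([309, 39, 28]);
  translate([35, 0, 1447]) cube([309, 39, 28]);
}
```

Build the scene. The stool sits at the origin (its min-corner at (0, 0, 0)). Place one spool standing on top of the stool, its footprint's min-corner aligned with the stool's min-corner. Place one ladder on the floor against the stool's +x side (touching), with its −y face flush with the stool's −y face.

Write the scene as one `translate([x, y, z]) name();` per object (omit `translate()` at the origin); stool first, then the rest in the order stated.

stool();
translate([0, 0, 423]) spool();
translate([283, 0, 0]) ladder();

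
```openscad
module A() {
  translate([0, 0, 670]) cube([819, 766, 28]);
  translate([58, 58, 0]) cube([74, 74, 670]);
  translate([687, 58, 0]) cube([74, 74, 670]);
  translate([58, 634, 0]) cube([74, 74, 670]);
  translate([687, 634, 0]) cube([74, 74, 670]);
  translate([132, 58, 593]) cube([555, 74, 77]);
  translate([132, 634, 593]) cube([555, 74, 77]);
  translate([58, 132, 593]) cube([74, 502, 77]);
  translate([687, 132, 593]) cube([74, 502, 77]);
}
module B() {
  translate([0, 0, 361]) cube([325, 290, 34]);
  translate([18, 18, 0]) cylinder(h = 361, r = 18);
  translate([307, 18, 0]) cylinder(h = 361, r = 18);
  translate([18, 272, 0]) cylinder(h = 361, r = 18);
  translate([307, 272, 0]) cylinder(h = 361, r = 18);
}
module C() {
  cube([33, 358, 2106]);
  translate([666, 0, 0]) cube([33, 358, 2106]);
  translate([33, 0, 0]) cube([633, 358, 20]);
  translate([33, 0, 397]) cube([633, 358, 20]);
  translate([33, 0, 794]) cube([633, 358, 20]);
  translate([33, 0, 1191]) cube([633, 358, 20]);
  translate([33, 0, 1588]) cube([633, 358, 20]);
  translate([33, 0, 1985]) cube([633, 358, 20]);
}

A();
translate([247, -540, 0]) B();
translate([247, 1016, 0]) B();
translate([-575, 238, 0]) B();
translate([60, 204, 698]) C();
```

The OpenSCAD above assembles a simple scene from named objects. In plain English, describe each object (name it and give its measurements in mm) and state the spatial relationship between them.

A is a table: top 819 mm (x) × 766 mm (y), 28 mm thick, upper face at z = 698 mm, on four 74×74 mm square legs, each inset 58 mm from the nearest pair of top edges, running from z = 0 to the bottom of the top. Four apron rails, 74 mm thick and 77 mm tall, run between adjacent legs with their top edges flush with the underside of the top and their outer faces flush with the legs' outer faces.

B is a simple wooden stool: a rectangular seat 325 mm (x) by 290 mm (y), 34 mm thick, top face at z = 395 mm, on four round legs, each 36 mm in diameter. The legs rest on z = 0, each leg's axis is inset half a diameter from the nearest pair of seat edges (so the leg's bounding box is flush with the corner).

C is a bookshelf 699 mm wide overall, 358 mm deep and 2106 mm tall. The two sides are 33 mm thick vertical panels. 6 horizontal shelves of 20 mm thickness span between the inner faces of the sides; the lowest shelf sits on the floor and shelves are stacked with a clear vertical gap of 377 mm between each pair.

Three stools sit around the table at the −y, +y, −x sides. The bookshelf is on top of the table, centred.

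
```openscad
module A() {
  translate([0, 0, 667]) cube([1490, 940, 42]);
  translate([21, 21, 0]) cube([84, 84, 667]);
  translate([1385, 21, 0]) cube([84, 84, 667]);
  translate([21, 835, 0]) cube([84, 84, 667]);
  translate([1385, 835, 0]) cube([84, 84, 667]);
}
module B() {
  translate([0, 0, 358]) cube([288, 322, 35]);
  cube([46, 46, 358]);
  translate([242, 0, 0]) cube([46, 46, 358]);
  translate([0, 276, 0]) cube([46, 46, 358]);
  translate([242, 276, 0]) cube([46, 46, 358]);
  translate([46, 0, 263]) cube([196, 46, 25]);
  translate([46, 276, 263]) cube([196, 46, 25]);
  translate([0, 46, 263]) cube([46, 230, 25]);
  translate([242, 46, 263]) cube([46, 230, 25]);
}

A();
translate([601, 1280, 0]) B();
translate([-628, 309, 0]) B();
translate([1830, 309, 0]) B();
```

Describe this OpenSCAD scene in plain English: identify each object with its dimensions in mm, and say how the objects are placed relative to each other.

A is a rectangular dining table. The top is 1490×940×42 mm with its upper surface at z = 709 mm. It stands on four 84×84 mm square legs, each inset 21 mm from the nearest pair of top edges, running from the floor to the underside of the top.

B is a four-legged stool. The seat is 288×322 mm, 35 mm thick, top at z = 393 mm. It stands on four square legs, each 46×46 mm in cross-section, from z = 0 to the seat underside, each flush with a corner of the seat. Four stretchers, 46 mm wide and 25 mm tall, connect adjacent legs with their undersides at z = 263 mm, each running between the inner faces of the legs it joins and aligned with the legs' outer faces on the other axis.

Three stools sit around the table at the +y, −x, +x sides.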